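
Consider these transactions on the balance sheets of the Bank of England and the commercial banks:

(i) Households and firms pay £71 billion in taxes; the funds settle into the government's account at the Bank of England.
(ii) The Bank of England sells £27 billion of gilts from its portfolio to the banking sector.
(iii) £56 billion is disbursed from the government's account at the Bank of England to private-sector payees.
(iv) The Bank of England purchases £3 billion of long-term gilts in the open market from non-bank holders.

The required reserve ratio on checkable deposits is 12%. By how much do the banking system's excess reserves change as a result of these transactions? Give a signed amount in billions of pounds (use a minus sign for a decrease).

Government account inflow £71 billion: reserves −£71B, deposits −£71B.
OMO sale (to banks) £27 billion: reserves −£27B, deposits 0.
Government spending £56 billion: reserves +£56B, deposits +£56B.
Asset purchase (from non-banks) £3 billion: reserves +£3B, deposits +£3B.
Totals: Δreserves = −£39B, Δdeposits = −£12B.
Δrequired reserves = 12% × −£12B = −£1.44B.
Δexcess reserves = Δreserves − Δrequired = −£39B − (−£1.44B) = -£37.56 billion.

-£37.56 billion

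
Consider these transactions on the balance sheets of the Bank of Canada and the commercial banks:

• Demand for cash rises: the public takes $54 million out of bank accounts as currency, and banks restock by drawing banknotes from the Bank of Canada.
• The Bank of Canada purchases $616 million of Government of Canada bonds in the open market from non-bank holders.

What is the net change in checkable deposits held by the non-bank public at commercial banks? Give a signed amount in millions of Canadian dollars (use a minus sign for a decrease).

+$562 million

Bank of Canada balance sheet:
  Assets:      Securities +$616M
  Liabilities: Bank reserves +$562M, Currency in circulation +$54M
Commercial banking system:
  Assets:      Reserves at CB +$562M
  Liabilities: Checkable deposits +$562M
So the change in checkable deposits held by the non-bank public at commercial banks is +$562 million.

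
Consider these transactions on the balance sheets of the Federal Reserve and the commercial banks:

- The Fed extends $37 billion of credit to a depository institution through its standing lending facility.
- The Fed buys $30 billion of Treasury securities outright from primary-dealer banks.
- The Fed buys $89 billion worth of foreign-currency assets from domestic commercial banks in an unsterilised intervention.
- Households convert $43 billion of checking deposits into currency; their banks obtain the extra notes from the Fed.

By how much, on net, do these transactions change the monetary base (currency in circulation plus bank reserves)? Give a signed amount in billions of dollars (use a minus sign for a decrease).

+$156 billion

Discount-window loan $37 billion: Fed balance sheet expands → +$37B.
OMO purchase (from banks) $30 billion: Fed balance sheet expands → +$30B.
FX purchase $89 billion: Fed balance sheet expands → +$89B.
Currency withdrawal $43 billion: just a shift between currency and reserves — both are base money → 0.
Net: 37 + 30 + 89 + 0 = +$156 billion.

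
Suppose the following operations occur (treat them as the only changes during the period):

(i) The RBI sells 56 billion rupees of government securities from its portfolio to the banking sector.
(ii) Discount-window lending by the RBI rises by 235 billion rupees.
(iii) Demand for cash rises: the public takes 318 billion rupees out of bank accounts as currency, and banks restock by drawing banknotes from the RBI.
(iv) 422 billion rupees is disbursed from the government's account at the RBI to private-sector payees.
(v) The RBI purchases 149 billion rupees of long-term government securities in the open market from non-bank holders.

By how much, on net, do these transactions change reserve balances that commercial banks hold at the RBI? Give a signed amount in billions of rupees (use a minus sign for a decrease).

+432 billion

OMO sale (to banks) 56 billion rupees: the buying banks pay out of their reserve balances → −56B.
Discount-window loan 235 billion rupees: the loan is credited to the bank's reserve account → +235B.
Currency withdrawal 318 billion rupees: banks swap reserves for currency → −318B.
Government spending 422 billion rupees: government payments flow into bank reserve accounts → +422B.
Asset purchase (from non-banks) 149 billion rupees: the RBI pays by crediting reserve accounts → +149B.
Net: −56 + 235 − 318 + 422 + 149 = +432 billion.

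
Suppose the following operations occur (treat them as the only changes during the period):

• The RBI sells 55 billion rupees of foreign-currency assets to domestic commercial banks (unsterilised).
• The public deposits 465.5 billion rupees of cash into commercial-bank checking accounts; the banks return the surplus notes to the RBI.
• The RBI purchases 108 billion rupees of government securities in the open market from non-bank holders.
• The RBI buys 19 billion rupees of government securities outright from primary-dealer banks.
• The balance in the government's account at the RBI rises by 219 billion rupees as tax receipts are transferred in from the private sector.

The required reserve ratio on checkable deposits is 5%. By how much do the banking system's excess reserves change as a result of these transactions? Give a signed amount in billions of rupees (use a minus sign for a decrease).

+300.775 billion

FX sale 55 billion rupees: reserves −55B, deposits 0.
Currency deposit 465.5 billion rupees: reserves +465.5B, deposits +465.5B.
Asset purchase (from non-banks) 108 billion rupees: reserves +108B, deposits +108B.
OMO purchase (from banks) 19 billion rupees: reserves +19B, deposits 0.
Government account inflow 219 billion rupees: reserves −219B, deposits −219B.
Totals: Δreserves = +318.5B, Δdeposits = +354.5B.
Δrequired reserves = 5% × +354.5B = +17.725B.
Δexcess reserves = Δreserves − Δrequired = +318.5B − (+17.725B) = +300.775 billion.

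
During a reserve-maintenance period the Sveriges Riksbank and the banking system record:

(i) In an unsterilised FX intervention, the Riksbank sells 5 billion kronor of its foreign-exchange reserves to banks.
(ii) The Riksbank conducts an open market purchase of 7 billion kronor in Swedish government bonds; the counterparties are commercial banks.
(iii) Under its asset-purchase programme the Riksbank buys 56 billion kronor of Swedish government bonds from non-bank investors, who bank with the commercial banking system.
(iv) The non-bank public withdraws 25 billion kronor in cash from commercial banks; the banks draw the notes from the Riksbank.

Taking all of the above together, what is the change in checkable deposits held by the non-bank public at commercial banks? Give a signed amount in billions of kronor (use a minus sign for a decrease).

Riksbank balance sheet:
  Assets:      Securities +63B, Foreign assets −5B
  Liabilities: Bank reserves +33B, Currency in circulation +25B
Commercial banking system:
  Assets:      Reserves at CB +33B, Securities −7B, Foreign assets +5B
  Liabilities: Checkable deposits +31B
So the change in checkable deposits held by the non-bank public at commercial banks is +31 billion.

+31 billion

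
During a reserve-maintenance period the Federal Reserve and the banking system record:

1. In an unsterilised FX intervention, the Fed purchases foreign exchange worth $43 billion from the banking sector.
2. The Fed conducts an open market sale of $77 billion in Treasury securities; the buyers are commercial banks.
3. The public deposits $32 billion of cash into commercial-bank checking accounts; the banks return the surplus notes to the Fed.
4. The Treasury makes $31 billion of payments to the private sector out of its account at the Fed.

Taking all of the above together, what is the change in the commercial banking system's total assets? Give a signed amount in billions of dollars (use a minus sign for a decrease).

+$63 billion

Fed balance sheet:
  Assets:      Securities −$77B, Foreign assets +$43B
  Liabilities: Bank reserves +$29B, Currency in circulation −$32B, Government deposits −$31B
Commercial banking system:
  Assets:      Reserves at CB +$29B, Securities +$77B, Foreign assets −$43B
  Liabilities: Checkable deposits +$63B
Change in total bank assets = +$63 billion.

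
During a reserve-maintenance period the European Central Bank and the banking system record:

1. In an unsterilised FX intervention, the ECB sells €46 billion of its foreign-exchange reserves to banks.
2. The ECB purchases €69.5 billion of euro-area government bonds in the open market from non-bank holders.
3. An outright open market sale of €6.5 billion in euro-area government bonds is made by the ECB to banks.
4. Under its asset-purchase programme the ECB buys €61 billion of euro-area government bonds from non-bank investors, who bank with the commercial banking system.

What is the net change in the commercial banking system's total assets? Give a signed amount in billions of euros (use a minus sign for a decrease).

ECB balance sheet:
  Assets:      Securities +€124B, Foreign assets −€46B
  Liabilities: Bank reserves +€78B
Commercial banking system:
  Assets:      Reserves at CB +€78B, Securities +€6.5B, Foreign assets +€46B
  Liabilities: Checkable deposits +€130.5B
Change in total bank assets = +€130.5 billion.

+€130.5 billion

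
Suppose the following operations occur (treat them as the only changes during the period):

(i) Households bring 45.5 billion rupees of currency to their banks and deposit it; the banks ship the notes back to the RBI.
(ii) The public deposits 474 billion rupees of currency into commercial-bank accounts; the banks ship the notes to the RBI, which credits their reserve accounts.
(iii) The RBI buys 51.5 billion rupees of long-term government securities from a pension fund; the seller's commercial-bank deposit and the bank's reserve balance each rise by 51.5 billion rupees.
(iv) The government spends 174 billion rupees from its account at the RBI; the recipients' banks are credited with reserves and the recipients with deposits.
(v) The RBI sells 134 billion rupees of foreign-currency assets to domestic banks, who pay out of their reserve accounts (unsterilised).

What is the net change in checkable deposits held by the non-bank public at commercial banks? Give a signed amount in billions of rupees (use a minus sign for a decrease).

+745 billion

Currency deposit 45.5 billion rupees: non-bank counterparties' bank balances rise → +45.5B.
Currency deposit 474 billion rupees: non-bank counterparties' bank balances rise → +474B.
Asset purchase (from non-banks) 51.5 billion rupees: non-bank counterparties' bank balances rise → +51.5B.
Government spending 174 billion rupees: non-bank counterparties' bank balances rise → +174B.
FX sale 134 billion rupees: the counterparty is a bank, so public deposits are unchanged → 0.
Net: 45.5 + 474 + 51.5 + 174 + 0 = +745 billion.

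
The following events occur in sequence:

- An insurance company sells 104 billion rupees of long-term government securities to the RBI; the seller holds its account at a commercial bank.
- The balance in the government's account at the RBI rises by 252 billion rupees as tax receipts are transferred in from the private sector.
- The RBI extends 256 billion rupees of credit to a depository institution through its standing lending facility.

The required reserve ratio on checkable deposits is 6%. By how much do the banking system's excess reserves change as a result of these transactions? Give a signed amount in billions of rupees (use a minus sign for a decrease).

+116.88 billion

Asset purchase (from non-banks) 104 billion rupees: reserves +104B, deposits +104B.
Government account inflow 252 billion rupees: reserves −252B, deposits −252B.
Discount-window loan 256 billion rupees: reserves +256B, deposits 0.
Totals: Δreserves = +108B, Δdeposits = −148B.
Δrequired reserves = 6% × −148B = −8.88B.
Δexcess reserves = Δreserves − Δrequired = +108B − (−8.88B) = +116.88 billion.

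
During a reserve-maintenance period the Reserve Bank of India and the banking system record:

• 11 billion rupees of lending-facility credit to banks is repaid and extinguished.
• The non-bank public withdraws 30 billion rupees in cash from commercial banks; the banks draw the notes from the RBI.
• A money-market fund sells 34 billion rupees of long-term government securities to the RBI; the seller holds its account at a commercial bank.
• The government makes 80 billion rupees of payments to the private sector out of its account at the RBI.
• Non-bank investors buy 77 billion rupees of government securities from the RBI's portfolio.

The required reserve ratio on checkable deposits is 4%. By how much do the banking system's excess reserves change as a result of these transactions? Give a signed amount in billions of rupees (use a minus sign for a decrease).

-4.28 billion

Discount-window repayment 11 billion rupees: reserves −11B, deposits 0.
Currency withdrawal 30 billion rupees: reserves −30B, deposits −30B.
Asset purchase (from non-banks) 34 billion rupees: reserves +34B, deposits +34B.
Government spending 80 billion rupees: reserves +80B, deposits +80B.
Asset sale (to non-banks) 77 billion rupees: reserves −77B, deposits −77B.
Totals: Δreserves = −4B, Δdeposits = +7B.
Δrequired reserves = 4% × +7B = +0.28B.
Δexcess reserves = Δreserves − Δrequired = −4B − (+0.28B) = -4.28 billion.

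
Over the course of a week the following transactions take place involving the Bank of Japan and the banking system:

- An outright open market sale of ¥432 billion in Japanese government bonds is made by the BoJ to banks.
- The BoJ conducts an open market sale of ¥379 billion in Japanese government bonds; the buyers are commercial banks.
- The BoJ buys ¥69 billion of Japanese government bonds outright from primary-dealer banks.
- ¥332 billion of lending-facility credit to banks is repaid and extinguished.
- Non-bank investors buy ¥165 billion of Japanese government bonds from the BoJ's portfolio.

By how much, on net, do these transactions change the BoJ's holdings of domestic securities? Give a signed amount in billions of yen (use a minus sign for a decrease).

-¥907 billion

OMO sale (to banks) ¥432 billion: securities removed from the BoJ's portfolio → −¥432B.
OMO sale (to banks) ¥379 billion: securities removed from the BoJ's portfolio → −¥379B.
OMO purchase (from banks) ¥69 billion: securities added to the BoJ's portfolio → +¥69B.
Discount-window repayment ¥332 billion: the BoJ's securities portfolio is untouched → 0.
Asset sale (to non-banks) ¥165 billion: securities removed from the BoJ's portfolio → −¥165B.
Net: −432 − 379 + 69 + 0 − 165 = -¥907 billion.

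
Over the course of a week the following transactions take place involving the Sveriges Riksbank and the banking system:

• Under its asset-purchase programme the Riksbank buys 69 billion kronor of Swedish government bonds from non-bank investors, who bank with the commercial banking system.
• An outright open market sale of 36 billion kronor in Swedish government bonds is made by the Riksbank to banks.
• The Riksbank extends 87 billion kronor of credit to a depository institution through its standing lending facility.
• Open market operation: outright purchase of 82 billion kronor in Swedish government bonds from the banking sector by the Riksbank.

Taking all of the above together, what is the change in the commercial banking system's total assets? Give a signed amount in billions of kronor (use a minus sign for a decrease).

+156 billion

Asset purchase (from non-banks) 69 billion kronor: bank balance sheets expand → +69B.
OMO sale (to banks) 36 billion kronor: just an asset swap on bank balance sheets → 0.
Discount-window loan 87 billion kronor: bank balance sheets expand → +87B.
OMO purchase (from banks) 82 billion kronor: just an asset swap on bank balance sheets → 0.
Net: 69 + 0 + 87 + 0 = +156 billion.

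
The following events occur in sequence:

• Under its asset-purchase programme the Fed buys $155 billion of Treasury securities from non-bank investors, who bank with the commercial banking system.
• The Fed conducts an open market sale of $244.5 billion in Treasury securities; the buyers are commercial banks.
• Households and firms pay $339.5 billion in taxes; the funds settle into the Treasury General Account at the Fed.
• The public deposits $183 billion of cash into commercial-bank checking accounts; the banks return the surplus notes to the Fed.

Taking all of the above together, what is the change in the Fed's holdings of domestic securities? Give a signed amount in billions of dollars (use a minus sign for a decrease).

Fed balance sheet:
  Assets:      Securities −$89.5B
  Liabilities: Bank reserves −$246B, Currency in circulation −$183B, Government deposits +$339.5B
So the change in the Fed's holdings of domestic securities is -$89.5 billion.

-$89.5 billion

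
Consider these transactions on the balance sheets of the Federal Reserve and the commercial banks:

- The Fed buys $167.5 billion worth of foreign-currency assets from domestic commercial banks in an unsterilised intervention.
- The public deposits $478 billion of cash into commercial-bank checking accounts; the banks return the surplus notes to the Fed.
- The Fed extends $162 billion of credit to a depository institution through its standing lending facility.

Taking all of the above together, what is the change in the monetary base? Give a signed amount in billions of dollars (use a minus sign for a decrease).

+$329.5 billion

Fed balance sheet:
  Assets:      Loans to banks +$162B, Foreign assets +$167.5B
  Liabilities: Bank reserves +$807.5B, Currency in circulation −$478B
Commercial banking system:
  Assets:      Reserves at CB +$807.5B, Foreign assets −$167.5B
  Liabilities: Checkable deposits +$478B, Borrowings from CB +$162B
Monetary base = currency + reserves: −$478B + (+$807.5B) = +$329.5 billion.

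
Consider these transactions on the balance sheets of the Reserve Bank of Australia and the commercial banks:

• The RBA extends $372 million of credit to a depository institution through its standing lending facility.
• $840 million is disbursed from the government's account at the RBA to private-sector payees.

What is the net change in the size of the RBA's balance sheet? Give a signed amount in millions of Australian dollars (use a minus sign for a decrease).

Discount-window loan $372 million: an RBA asset is acquired → +$372M.
Government spending $840 million: only the composition of liabilities changes → 0.
Net: 372 + 0 = +$372 million.

+$372 million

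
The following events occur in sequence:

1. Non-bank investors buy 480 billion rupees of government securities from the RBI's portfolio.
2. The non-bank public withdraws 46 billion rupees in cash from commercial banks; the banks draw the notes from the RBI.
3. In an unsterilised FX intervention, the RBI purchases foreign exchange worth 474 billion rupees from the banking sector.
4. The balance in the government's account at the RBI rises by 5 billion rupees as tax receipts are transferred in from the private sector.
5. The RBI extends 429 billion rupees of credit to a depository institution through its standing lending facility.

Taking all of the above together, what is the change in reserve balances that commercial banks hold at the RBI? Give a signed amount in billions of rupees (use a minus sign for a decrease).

+372 billion

Asset sale (to non-banks) 480 billion rupees: the non-bank buyers' banks settle from reserves → −480B.
Currency withdrawal 46 billion rupees: banks swap reserves for currency → −46B.
FX purchase 474 billion rupees: the RBI pays by crediting reserve accounts → +474B.
Government account inflow 5 billion rupees: funds move from bank reserves into the government account → −5B.
Discount-window loan 429 billion rupees: the loan is credited to the bank's reserve account → +429B.
Net: −480 − 46 + 474 − 5 + 429 = +372 billion.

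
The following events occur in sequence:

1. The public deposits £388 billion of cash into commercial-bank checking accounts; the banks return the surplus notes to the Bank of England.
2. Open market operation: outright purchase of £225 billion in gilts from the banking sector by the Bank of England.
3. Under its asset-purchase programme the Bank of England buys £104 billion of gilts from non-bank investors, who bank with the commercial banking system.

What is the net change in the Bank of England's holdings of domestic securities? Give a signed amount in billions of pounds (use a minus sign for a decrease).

Bank of England balance sheet:
  Assets:      Securities +£329B
  Liabilities: Bank reserves +£717B, Currency in circulation −£388B
So the change in the Bank of England's holdings of domestic securities is +£329 billion.

+£329 billion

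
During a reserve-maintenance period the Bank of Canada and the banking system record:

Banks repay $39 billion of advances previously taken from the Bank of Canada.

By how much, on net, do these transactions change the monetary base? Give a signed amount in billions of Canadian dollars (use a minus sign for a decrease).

Bank of Canada balance sheet:
  Assets:      Loans to banks −$39B
  Liabilities: Bank reserves −$39B
Commercial banking system:
  Assets:      Reserves at CB −$39B
  Liabilities: Borrowings from CB −$39B
Monetary base = currency + reserves: 0 + (−$39B) = -$39 billion.

-$39 billion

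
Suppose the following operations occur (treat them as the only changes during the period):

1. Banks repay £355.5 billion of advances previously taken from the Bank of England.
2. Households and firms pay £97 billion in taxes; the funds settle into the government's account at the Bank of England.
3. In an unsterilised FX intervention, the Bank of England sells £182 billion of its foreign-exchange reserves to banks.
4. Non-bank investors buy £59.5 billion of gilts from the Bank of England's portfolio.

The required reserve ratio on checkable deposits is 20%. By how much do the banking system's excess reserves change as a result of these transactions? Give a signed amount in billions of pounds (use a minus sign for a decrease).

Discount-window repayment £355.5 billion: reserves −£355.5B, deposits 0.
Government account inflow £97 billion: reserves −£97B, deposits −£97B.
FX sale £182 billion: reserves −£182B, deposits 0.
Asset sale (to non-banks) £59.5 billion: reserves −£59.5B, deposits −£59.5B.
Totals: Δreserves = −£694B, Δdeposits = −£156.5B.
Δrequired reserves = 20% × −£156.5B = −£31.3B.
Δexcess reserves = Δreserves − Δrequired = −£694B − (−£31.3B) = -£662.7 billion.

-£662.7 billion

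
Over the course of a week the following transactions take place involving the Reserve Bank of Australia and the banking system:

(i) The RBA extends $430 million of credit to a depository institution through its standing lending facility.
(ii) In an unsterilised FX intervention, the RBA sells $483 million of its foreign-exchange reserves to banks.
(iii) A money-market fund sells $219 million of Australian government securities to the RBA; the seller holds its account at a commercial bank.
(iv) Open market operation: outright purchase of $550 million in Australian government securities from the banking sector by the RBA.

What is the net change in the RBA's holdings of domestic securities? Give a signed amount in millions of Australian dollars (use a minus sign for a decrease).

Discount-window loan $430 million: the RBA's securities portfolio is untouched → 0.
FX sale $483 million: the RBA's securities portfolio is untouched → 0.
Asset purchase (from non-banks) $219 million: securities added to the RBA's portfolio → +$219M.
OMO purchase (from banks) $550 million: securities added to the RBA's portfolio → +$550M.
Net: 0 + 0 + 219 + 550 = +$769 million.

+$769 million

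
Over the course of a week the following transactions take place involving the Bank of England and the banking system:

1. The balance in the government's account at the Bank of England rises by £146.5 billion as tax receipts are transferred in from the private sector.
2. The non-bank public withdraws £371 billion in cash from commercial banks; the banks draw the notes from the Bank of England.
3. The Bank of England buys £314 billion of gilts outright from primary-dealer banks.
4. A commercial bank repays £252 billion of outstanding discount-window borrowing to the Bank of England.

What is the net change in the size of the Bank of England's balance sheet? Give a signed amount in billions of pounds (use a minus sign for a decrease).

+£62 billion

Bank of England balance sheet:
  Assets:      Securities +£314B, Loans to banks −£252B
  Liabilities: Bank reserves −£455.5B, Currency in circulation +£371B, Government deposits +£146.5B
Change in total Bank of England assets = +£62 billion.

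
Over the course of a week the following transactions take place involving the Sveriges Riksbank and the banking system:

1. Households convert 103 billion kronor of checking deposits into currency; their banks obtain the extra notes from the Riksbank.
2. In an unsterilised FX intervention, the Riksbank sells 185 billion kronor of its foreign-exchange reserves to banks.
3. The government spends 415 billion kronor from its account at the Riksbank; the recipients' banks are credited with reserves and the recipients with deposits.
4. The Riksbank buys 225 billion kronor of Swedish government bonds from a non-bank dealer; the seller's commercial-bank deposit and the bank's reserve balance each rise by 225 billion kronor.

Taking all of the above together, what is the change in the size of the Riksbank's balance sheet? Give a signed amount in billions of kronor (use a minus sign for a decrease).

Riksbank balance sheet:
  Assets:      Securities +225B, Foreign assets −185B
  Liabilities: Bank reserves +352B, Currency in circulation +103B, Government deposits −415B
Change in total Riksbank assets = +40 billion.

+40 billion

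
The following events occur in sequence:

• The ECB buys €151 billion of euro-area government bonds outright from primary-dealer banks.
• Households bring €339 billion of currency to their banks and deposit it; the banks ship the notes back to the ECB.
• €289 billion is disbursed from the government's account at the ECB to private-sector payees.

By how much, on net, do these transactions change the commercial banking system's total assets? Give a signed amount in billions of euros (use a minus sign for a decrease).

+€628 billion

ECB balance sheet:
  Assets:      Securities +€151B
  Liabilities: Bank reserves +€779B, Currency in circulation −€339B, Government deposits −€289B
Commercial banking system:
  Assets:      Reserves at CB +€779B, Securities −€151B
  Liabilities: Checkable deposits +€628B
Change in total bank assets = +€628 billion.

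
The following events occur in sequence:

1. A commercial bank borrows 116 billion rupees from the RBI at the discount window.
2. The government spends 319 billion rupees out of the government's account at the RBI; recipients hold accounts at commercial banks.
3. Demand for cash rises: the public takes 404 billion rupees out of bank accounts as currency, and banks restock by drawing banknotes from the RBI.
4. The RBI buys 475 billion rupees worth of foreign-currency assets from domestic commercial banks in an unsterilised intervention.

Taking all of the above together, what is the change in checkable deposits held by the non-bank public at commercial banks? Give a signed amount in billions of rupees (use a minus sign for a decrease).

-85 billion

Discount-window loan 116 billion rupees: the counterparty is a bank, so public deposits are unchanged → 0.
Government spending 319 billion rupees: non-bank counterparties' bank balances rise → +319B.
Currency withdrawal 404 billion rupees: non-bank counterparties' bank balances fall → −404B.
FX purchase 475 billion rupees: the counterparty is a bank, so public deposits are unchanged → 0.
Net: 0 + 319 − 404 + 0 = -85 billion.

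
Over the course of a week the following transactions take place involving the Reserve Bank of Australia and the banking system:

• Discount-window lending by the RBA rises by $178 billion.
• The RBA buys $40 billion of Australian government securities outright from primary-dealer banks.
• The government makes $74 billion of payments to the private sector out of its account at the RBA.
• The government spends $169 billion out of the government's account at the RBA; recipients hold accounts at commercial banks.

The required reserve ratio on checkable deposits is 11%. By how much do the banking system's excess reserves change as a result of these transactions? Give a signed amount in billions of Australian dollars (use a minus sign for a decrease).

Discount-window loan $178 billion: reserves +$178B, deposits 0.
OMO purchase (from banks) $40 billion: reserves +$40B, deposits 0.
Government spending $74 billion: reserves +$74B, deposits +$74B.
Government spending $169 billion: reserves +$169B, deposits +$169B.
Totals: Δreserves = +$461B, Δdeposits = +$243B.
Δrequired reserves = 11% × +$243B = +$26.73B.
Δexcess reserves = Δreserves − Δrequired = +$461B − (+$26.73B) = +$434.27 billion.

+$434.27 billion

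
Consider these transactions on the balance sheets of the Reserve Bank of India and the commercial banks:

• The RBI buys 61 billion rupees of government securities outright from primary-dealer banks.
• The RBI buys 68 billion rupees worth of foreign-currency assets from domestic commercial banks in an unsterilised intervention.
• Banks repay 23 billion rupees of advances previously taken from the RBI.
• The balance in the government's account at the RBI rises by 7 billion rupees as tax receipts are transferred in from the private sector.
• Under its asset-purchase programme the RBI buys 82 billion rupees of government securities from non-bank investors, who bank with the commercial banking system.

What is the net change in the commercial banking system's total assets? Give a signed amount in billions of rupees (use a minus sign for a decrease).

RBI balance sheet:
  Assets:      Securities +143B, Loans to banks −23B, Foreign assets +68B
  Liabilities: Bank reserves +181B, Government deposits +7B
Commercial banking system:
  Assets:      Reserves at CB +181B, Securities −61B, Foreign assets −68B
  Liabilities: Checkable deposits +75B, Borrowings from CB −23B
Change in total bank assets = +52 billion.

+52 billion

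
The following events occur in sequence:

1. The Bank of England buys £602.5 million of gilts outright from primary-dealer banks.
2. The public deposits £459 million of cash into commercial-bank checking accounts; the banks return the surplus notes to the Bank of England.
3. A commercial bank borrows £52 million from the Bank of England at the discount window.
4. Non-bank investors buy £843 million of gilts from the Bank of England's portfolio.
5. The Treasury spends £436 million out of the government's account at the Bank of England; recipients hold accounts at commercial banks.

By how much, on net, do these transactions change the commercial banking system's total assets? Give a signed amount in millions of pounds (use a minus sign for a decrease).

+£104 million

Bank of England balance sheet:
  Assets:      Securities −£240.5M, Loans to banks +£52M
  Liabilities: Bank reserves +£706.5M, Currency in circulation −£459M, Government deposits −£436M
Commercial banking system:
  Assets:      Reserves at CB +£706.5M, Securities −£602.5M
  Liabilities: Checkable deposits +£52M, Borrowings from CB +£52M
Change in total bank assets = +£104 million.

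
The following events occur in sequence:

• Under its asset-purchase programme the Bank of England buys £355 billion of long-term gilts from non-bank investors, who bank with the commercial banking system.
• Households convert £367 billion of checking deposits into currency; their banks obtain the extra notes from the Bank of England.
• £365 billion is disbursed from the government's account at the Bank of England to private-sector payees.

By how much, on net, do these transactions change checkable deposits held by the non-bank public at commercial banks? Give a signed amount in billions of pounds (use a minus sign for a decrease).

+£353 billion

Bank of England balance sheet:
  Assets:      Securities +£355B
  Liabilities: Bank reserves +£353B, Currency in circulation +£367B, Government deposits −£365B
Commercial banking system:
  Assets:      Reserves at CB +£353B
  Liabilities: Checkable deposits +£353B
So the change in checkable deposits held by the non-bank public at commercial banks is +£353 billion.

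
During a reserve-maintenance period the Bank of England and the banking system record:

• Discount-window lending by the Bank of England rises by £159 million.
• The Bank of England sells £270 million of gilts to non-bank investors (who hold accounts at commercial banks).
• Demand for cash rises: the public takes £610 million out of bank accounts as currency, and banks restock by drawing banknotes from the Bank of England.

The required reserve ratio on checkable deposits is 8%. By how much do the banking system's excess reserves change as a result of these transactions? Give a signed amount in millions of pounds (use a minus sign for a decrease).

Discount-window loan £159 million: reserves +£159M, deposits 0.
Asset sale (to non-banks) £270 million: reserves −£270M, deposits −£270M.
Currency withdrawal £610 million: reserves −£610M, deposits −£610M.
Totals: Δreserves = −£721M, Δdeposits = −£880M.
Δrequired reserves = 8% × −£880M = −£70.4M.
Δexcess reserves = Δreserves − Δrequired = −£721M − (−£70.4M) = -£650.6 million.

-£650.6 million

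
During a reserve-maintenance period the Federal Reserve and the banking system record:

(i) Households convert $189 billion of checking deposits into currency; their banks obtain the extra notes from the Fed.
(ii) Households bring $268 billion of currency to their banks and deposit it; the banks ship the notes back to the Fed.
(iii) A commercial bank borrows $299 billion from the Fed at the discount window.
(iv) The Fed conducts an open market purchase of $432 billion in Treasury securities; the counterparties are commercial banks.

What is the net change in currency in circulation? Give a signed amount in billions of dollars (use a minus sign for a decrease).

Currency withdrawal $189 billion: notes leave the central bank → +$189B.
Currency deposit $268 billion: notes return to the central bank → −$268B.
Discount-window loan $299 billion: no currency enters or leaves circulation → 0.
OMO purchase (from banks) $432 billion: no currency enters or leaves circulation → 0.
Net: 189 − 268 + 0 + 0 = -$79 billion.

-$79 billion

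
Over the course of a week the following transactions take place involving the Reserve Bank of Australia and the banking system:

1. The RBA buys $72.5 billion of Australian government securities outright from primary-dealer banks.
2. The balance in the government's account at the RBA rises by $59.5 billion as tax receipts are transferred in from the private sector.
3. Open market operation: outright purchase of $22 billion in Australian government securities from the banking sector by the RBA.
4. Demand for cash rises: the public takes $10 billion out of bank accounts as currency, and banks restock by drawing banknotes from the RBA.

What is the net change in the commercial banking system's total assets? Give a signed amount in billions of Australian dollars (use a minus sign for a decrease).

-$69.5 billion

RBA balance sheet:
  Assets:      Securities +$94.5B
  Liabilities: Bank reserves +$25B, Currency in circulation +$10B, Government deposits +$59.5B
Commercial banking system:
  Assets:      Reserves at CB +$25B, Securities −$94.5B
  Liabilities: Checkable deposits −$69.5B
Change in total bank assets = -$69.5 billion.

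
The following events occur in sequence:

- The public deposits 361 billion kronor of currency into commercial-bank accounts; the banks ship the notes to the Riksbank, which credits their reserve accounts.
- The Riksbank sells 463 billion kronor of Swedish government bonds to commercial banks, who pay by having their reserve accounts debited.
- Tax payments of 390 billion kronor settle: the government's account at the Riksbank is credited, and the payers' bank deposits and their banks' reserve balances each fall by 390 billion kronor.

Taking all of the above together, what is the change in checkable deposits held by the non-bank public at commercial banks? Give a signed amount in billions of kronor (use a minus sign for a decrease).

Riksbank balance sheet:
  Assets:      Securities −463B
  Liabilities: Bank reserves −492B, Currency in circulation −361B, Government deposits +390B
Commercial banking system:
  Assets:      Reserves at CB −492B, Securities +463B
  Liabilities: Checkable deposits −29B
So the change in checkable deposits held by the non-bank public at commercial banks is -29 billion.

-29 billion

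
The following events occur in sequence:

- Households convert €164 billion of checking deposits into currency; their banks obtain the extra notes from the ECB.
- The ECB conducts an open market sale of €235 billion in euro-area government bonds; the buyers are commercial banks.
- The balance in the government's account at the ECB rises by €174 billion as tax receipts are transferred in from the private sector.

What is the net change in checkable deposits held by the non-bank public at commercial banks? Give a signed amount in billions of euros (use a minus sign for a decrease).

-€338 billion

ECB balance sheet:
  Assets:      Securities −€235B
  Liabilities: Bank reserves −€573B, Currency in circulation +€164B, Government deposits +€174B
Commercial banking system:
  Assets:      Reserves at CB −€573B, Securities +€235B
  Liabilities: Checkable deposits −€338B
So the change in checkable deposits held by the non-bank public at commercial banks is -€338 billion.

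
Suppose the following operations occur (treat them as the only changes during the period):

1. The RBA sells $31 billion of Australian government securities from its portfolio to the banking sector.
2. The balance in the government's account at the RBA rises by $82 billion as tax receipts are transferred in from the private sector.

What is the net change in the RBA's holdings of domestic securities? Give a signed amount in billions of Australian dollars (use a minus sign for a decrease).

RBA balance sheet:
  Assets:      Securities −$31B
  Liabilities: Bank reserves −$113B, Government deposits +$82B
Commercial banking system:
  Assets:      Reserves at CB −$113B, Securities +$31B
  Liabilities: Checkable deposits −$82B
So the change in the RBA's holdings of domestic securities is -$31 billion.

-$31 billion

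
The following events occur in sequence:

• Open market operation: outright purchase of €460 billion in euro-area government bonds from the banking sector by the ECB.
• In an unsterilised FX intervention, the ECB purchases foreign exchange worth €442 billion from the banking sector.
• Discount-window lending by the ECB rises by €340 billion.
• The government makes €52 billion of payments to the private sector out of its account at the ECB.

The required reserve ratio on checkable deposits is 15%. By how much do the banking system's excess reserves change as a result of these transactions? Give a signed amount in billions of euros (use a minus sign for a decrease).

OMO purchase (from banks) €460 billion: reserves +€460B, deposits 0.
FX purchase €442 billion: reserves +€442B, deposits 0.
Discount-window loan €340 billion: reserves +€340B, deposits 0.
Government spending €52 billion: reserves +€52B, deposits +€52B.
Totals: Δreserves = +€1294B, Δdeposits = +€52B.
Δrequired reserves = 15% × +€52B = +€7.8B.
Δexcess reserves = Δreserves − Δrequired = +€1294B − (+€7.8B) = +€1286.2 billion.

+€1286.2 billion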